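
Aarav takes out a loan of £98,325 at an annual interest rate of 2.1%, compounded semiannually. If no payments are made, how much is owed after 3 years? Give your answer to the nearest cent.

£104,684.37

Periodic rate = 2.1%/2 = 0.0105; periods = 2·3 = 6.
A = 98,325·(1 + 0.0105)^6 ≈ 98,325·1.06467708559 ≈ 104,684.3744.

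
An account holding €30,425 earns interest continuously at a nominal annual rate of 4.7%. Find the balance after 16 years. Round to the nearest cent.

A = P·e^(rt) = 30,425·e^(0.047·16) = 30,425·e^0.752.
e^0.752 ≈ 2.1212382535, so A ≈ 64,538.6739.

€64,538.67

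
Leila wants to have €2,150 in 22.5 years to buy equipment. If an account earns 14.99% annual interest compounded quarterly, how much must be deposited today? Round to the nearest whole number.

Growth factor = (1 + 0.037475)^90 ≈ 27.41496083.
P = 2,150/27.41496083 ≈ 78.4243.

€78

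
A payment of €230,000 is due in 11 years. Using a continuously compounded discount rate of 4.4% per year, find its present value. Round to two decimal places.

€141,752.04

P = A·e^(−rt) = 230,000·e^(−0.484).
e^(−0.484) ≈ 0.616313201912, so P ≈ 141,752.0364.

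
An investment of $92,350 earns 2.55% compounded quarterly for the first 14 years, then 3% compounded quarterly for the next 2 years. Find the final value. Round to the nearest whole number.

After 14 years at 2.55%: 92,350 × 1.4274175117 ≈ 131,822.0072.
Then 2 years at 3%: 131,822.0072 × 1.06159884782 ≈ 139,942.0910.

$139,942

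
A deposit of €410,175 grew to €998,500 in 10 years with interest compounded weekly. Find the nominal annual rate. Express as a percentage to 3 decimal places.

The 520-period growth factor is 998,500/410,175 = 2.43433.
r/52 = 2.43433^(1/520) − 1 ≈ 0.00171237, so r ≈ 52·0.00171237 = 8.90432%.

8.904%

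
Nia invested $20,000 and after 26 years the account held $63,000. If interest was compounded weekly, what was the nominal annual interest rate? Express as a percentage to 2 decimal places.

4.41%

(1 + r/52)^1352 = 63,000/20,000 = 3.15.
1 + r/52 = 3.15^(1/1352) ≈ 1.000849, so r/52 ≈ 0.000849031.
r ≈ 52·0.000849031 = 4.41496%.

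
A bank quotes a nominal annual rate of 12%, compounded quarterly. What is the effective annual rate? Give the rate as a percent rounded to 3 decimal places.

12.551%

One year is 4 periods at 0.03 each: (1 + 0.03)^4 ≈ 1.125509.
EAR = 1.125509 − 1 ≈ 12.55088%.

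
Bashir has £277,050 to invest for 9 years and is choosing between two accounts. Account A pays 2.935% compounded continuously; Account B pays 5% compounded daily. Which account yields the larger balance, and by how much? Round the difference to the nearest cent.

A: e^(0.02935·9) = e^0.26415 ≈ 1.30232353018, so 277,050 × 1.30232353018 ≈ 360,808.7340.
B: (1 + 0.05/365)^3285 ≈ 1.56826385226, so 277,050 × 1.56826385226 ≈ 434,487.5003.
Difference ≈ 73,678.7662 in favor of B.

Account B, by £73,678.77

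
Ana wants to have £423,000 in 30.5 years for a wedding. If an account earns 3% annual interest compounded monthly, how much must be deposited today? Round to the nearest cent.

£169,612.09

Growth factor = (1 + 0.0025)^366 ≈ 2.49392594283.
P = 423,000/2.49392594283 ≈ 169,612.0934.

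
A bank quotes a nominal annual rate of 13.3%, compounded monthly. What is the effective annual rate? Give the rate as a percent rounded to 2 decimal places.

EAR = (1 + 13.3%/12)^12 − 1 = (1 + 0.0110833)^12 − 1.
(1 + 0.0110833)^12 ≈ 1.141415, so EAR ≈ 14.14146%.

14.14%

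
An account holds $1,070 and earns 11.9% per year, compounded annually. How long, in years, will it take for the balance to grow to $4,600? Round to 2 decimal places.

(1 + 0.119)^t = 4,600/1,070 = 4.2991.
t·ln(1 + 0.119) = ln(4.2991); t = 1.4584/0.112435 ≈ 12.9710.

12.97 years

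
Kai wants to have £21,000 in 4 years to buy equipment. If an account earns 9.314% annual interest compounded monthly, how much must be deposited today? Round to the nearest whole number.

£14,489

Growth factor = (1 + 0.09314/12)^48 ≈ 1.4493592974.
P = 21,000/1.4493592974 ≈ 14,489.1609.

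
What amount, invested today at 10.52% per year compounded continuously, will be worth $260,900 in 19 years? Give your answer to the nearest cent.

$35,351.37

P = A·e^(−rt) = 260,900·e^(−1.9988).
e^(−1.9988) ≈ 0.135497783057, so P ≈ 35,351.3716.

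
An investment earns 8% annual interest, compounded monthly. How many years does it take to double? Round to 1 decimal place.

(1 + 0.00666667)^(12t) = 2.
12t = ln 2 / ln(1 + 0.00666667) ≈ 0.69315/0.00664454 ≈ 104.3183.
t ≈ 8.6932.

8.7 years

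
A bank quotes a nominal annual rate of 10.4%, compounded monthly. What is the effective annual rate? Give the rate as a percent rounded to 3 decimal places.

10.910%

One year is 12 periods at 0.00866667 each: (1 + 0.00866667)^12 ≈ 1.109103.
EAR = 1.109103 − 1 ≈ 10.91034%.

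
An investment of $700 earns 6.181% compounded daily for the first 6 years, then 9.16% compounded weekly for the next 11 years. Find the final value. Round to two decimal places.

$2,775.60

After 6 years at 6.181%: 700 × 1.448934708 ≈ 1,014.2543.
Then 11 years at 9.16%: 1,014.2543 × 2.736592622 ≈ 2,775.6008.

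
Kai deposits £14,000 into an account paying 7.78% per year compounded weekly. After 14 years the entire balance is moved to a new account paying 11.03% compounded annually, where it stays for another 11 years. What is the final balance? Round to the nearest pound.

After 14 years at 7.78%: 14,000 × 2.96947748518 ≈ 41,572.6848.
Then 11 years at 11.03%: 41,572.6848 × 3.16114005635 ≈ 131,417.0791.

£131,417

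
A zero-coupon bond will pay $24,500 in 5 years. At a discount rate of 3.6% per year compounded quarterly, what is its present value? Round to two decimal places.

$20,480.60

Periodic rate = 3.6%/4 = 0.009; 20 periods.
P = 24,500/(1 + 0.009)^20 ≈ 24,500/1.1962537845 ≈ 20,480.6040.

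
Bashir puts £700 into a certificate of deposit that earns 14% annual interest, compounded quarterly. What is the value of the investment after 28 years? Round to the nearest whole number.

£32,993

Growth factor = (1 + 0.035)^112 ≈ 47.132358982.
A ≈ 700 × 47.132358982 ≈ 32,992.6513.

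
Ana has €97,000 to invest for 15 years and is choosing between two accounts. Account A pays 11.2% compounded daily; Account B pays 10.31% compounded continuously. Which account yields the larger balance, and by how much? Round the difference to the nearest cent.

Account A, by €64,908.96

A: (1 + 0.112/365)^5475 ≈ 5.36417344169, so 97,000 × 5.36417344169 ≈ 520,324.8238.
B: e^(0.1031·15) = e^1.5465 ≈ 4.69500886107, so 97,000 × 4.69500886107 ≈ 455,415.8595.
Difference ≈ 64,908.9643 in favor of A.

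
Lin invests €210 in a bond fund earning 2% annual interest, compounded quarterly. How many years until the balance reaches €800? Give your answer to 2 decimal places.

(1 + 0.005)^(4t) = 800/210 = 3.8095.
4t·ln(1 + 0.005) = ln(3.8095); 4t = 1.3375/0.00498754 ≈ 268.1690.
t ≈ 67.0423 years.

67.04 years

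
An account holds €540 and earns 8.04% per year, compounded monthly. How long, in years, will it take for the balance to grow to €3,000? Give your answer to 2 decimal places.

21.40 years

(1 + 0.0067)^(12t) = 3,000/540 = 5.5556.
12t·ln(1 + 0.0067) = ln(5.5556); 12t = 1.7148/0.00667765 ≈ 256.7965.
t ≈ 21.3997 years.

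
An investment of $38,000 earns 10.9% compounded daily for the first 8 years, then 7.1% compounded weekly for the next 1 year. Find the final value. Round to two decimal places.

$97,554.14

After 8 years at 10.9%: 38,000 × 2.39137813 ≈ 90,872.3689.
Then 1 years at 7.1%: 90,872.3689 × 1.0735292367 ≈ 97,554.1449.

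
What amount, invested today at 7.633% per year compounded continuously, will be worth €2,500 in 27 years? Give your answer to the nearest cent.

P = A·e^(−rt) = 2,500·e^(−2.06091).
e^(−2.06091) ≈ 0.1273380395, so P ≈ 318.3451.

€318.35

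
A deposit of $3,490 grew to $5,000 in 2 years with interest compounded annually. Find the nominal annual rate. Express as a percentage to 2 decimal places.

19.69%

(1 + r)^2 = 5,000/3,490 = 1.43266.
1 + r = 1.43266^(1/2) ≈ 1.19694, so r ≈ 0.19694.
r ≈ 19.69397%.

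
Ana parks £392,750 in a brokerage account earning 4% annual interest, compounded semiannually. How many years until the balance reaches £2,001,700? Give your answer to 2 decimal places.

(1 + 0.02)^(2t) = 2,001,700/392,750 = 5.0966.
2t·ln(1 + 0.02) = ln(5.0966); 2t = 1.6286/0.0198026 ≈ 82.2405.
t ≈ 41.1203 years.

41.12 years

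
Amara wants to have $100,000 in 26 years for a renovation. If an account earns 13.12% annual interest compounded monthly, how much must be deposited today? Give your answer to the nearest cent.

$3,361.82

Periodic rate = 13.12%/12 = 0.0109333; 312 periods.
P = 100,000/(1 + 0.1312/12)^312 ≈ 100,000/29.745769619 ≈ 3,361.8226.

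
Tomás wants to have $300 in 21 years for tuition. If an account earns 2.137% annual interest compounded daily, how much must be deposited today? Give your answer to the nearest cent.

Growth factor = (1 + 0.02137/365)^7665 ≈ 1.56636377.
P = 300/1.56636377 ≈ 191.5264.

$191.53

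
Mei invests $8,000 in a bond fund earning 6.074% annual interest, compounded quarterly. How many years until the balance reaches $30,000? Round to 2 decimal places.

We need (1 + 0.015185)^(4t) = 3.75, so 4t = ln 3.75 / ln 1.015185 ≈ 87.7027.
t ≈ 87.7027/4 = 21.9257 years.

21.93 years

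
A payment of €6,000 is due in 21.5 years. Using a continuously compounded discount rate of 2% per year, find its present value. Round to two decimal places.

P = A·e^(−rt) = 6,000·e^(−0.43).
e^(−0.43) ≈ 0.6505090947, so P ≈ 3,903.0546.

€3,903.05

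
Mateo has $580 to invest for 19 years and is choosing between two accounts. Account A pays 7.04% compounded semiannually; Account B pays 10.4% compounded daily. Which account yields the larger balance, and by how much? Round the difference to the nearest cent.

A: (1 + 0.0352)^38 ≈ 3.723248355, so 580 × 3.723248355 ≈ 2,159.4840.
B: (1 + 0.104/365)^6935 ≈ 7.211799767, so 580 × 7.211799767 ≈ 4,182.8439.
Difference ≈ 2,023.3598 in favor of B.

Account B, by $2,023.36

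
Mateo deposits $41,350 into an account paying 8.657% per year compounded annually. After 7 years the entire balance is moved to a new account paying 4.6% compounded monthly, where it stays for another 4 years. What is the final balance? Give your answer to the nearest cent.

$88,845.80

Phase 1: 41,350·(1 + 0.08657)^7 ≈ 73,940.0065.
Phase 2: 73,940.0065·(1 + 0.046/12)^48 ≈ 88,845.7992.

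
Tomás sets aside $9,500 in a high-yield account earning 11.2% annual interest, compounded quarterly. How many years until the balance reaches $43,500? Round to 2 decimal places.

(1 + 0.028)^(4t) = 43,500/9,500 = 4.5789.
4t·ln(1 + 0.028) = ln(4.5789); 4t = 1.5215/0.0276152 ≈ 55.0954.
t ≈ 13.7739 years.

13.77 years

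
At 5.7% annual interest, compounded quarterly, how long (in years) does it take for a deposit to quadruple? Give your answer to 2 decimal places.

24.49 years

(1 + 0.01425)^(4t) = 4.
4t = ln 4 / ln(1 + 0.01425) ≈ 1.3863/0.0141494 ≈ 97.9753.
t ≈ 24.4938.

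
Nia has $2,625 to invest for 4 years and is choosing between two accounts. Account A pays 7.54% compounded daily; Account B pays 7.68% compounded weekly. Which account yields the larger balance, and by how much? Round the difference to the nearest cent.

Account B, by $19.23

Account A growth factor: (1 + 0.0754/365)^1460 ≈ 1.351978199; balance ≈ 3,548.9428.
Account B growth factor: (1 + 0.0768/52)^208 ≈ 1.359304766; balance ≈ 3,568.1750.
Account B is larger by 19.2322.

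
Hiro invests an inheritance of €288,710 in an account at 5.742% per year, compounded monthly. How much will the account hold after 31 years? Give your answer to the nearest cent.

€1,704,790.59

Periodic rate = 5.742%/12 = 0.004785; periods = 12·31 = 372.
A = 288,710·(1 + 0.004785)^372 ≈ 288,710·5.904854674888 ≈ 1,704,790.5932.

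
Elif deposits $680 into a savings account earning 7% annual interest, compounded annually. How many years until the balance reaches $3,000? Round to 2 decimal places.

We need (1 + 0.07)^t = 4.4118, so t = ln 4.4118 / ln 1.07 ≈ 21.9377.

21.94 years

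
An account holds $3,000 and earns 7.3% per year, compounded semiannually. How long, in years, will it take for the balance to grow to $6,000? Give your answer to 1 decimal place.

9.7 years

We need (1 + 0.0365)^(2t) = 2, so 2t = ln 2 / ln 1.0365 ≈ 19.3348.
t ≈ 19.3348/2 = 9.6674 years.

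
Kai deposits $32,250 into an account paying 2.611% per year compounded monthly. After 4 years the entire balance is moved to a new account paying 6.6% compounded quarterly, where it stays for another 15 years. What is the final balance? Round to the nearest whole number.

Phase 1: 32,250·(1 + 0.02611/12)^48 ≈ 35,796.3018.
Phase 2: 35,796.3018·(1 + 0.0165)^60 ≈ 95,561.0998.

$95,561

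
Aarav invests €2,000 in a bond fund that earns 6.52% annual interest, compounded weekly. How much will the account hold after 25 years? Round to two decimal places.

Growth factor = (1 + 0.0652/52)^1300 ≈ 5.0986661626.
A ≈ 2,000 × 5.0986661626 ≈ 10,197.3323.

€10,197.33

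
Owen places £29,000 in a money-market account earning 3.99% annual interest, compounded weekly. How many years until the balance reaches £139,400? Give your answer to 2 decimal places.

We need (1 + 0.000767308)^(52t) = 4.8069, so 52t = ln 4.8069 / ln 1.000767 ≈ 2046.9676.
t ≈ 2046.9676/52 = 39.3648 years.

39.36 years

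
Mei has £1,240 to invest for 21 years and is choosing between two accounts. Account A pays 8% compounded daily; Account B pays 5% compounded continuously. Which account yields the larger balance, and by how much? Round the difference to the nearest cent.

A: (1 + 0.08/365)^7665 ≈ 5.364568356, so 1,240 × 5.364568356 ≈ 6,652.0648.
B: e^(0.05·21) = e^1.05 ≈ 2.857651118, so 1,240 × 2.857651118 ≈ 3,543.4874.
Difference ≈ 3,108.5774 in favor of A.

Account A, by £3,108.58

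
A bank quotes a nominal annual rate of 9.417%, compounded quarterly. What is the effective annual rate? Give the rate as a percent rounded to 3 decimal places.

9.755%

EAR = (1 + 9.417%/4)^4 − 1 = (1 + 0.0235425)^4 − 1.
(1 + 0.0235425)^4 ≈ 1.097548, so EAR ≈ 9.75480%.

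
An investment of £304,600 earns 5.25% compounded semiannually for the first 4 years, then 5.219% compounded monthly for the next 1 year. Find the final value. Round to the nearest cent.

£394,795.27

Phase 1: 304,600·(1 + 0.02625)^8 ≈ 374,761.7515.
Phase 2: 374,761.7515·(1 + 0.05219/12)^12 ≈ 394,795.2718.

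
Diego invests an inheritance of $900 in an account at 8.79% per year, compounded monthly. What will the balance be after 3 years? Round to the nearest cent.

$1,170.44

Growth factor = (1 + 0.007325)^36 ≈ 1.300487104.
A ≈ 900 × 1.300487104 ≈ 1,170.4384.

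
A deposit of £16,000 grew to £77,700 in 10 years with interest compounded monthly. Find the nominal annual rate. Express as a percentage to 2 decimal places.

15.91%

(1 + r/12)^120 = 77,700/16,000 = 4.85625.
1 + r/12 = 4.85625^(1/120) ≈ 1.013256, so r/12 ≈ 0.013256.
r ≈ 12·0.013256 = 15.90718%.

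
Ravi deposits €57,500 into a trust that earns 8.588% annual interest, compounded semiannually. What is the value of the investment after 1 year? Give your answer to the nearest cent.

Growth factor = (1 + 0.04294)^2 ≈ 1.0877238436.
A ≈ 57,500 × 1.0877238436 ≈ 62,544.1210.

€62,544.12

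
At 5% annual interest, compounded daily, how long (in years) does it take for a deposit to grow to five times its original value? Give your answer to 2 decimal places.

(1 + 0.000136986)^(365t) = 5.
365t = ln 5 / ln(1 + 0.000136986) ≈ 1.6094/0.000136977 ≈ 11749.7015.
t ≈ 32.1910.

32.19 years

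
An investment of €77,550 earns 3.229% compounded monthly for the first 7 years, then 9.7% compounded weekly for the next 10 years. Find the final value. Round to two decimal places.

€256,145.53

After 7 years at 3.229%: 77,550 × 1.2532327839 ≈ 97,188.2024.
Then 10 years at 9.7%: 97,188.2024 × 2.63556192092 ≈ 256,145.5254.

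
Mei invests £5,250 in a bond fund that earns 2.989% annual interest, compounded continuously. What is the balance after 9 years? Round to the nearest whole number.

A = P·e^(rt) = 5,250·e^(0.02989·9) = 5,250·e^0.26901.
e^0.26901 ≈ 1.308668228, so A ≈ 6,870.5082.

£6,871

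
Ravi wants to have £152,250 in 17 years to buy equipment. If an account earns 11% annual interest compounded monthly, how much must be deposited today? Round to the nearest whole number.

£23,666

Periodic rate = 11%/12 = 0.00916667; 204 periods.
P = 152,250/(1 + 0.11/12)^204 ≈ 152,250/6.43325857371 ≈ 23,666.0781.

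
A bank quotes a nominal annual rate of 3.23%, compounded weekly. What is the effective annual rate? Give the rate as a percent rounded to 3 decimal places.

One year is 52 periods at 0.000621154 each: (1 + 0.000621154)^52 ≈ 1.032817.
EAR = 1.032817 − 1 ≈ 3.28170%.

3.282%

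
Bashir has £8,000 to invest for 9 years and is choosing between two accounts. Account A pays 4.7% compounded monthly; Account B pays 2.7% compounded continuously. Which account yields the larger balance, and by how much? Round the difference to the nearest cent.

A: (1 + 0.047/12)^108 ≈ 1.5252735662, so 8,000 × 1.5252735662 ≈ 12,202.1885.
B: e^(0.027·9) = e^0.243 ≈ 1.2750686241, so 8,000 × 1.2750686241 ≈ 10,200.5490.
Difference ≈ 2,001.6395 in favor of A.

Account A, by £2,001.64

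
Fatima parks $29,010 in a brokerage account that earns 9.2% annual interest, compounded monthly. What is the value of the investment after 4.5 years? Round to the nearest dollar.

$43,819

Growth factor = (1 + 0.092/12)^54 ≈ 1.5104703086.
A ≈ 29,010 × 1.5104703086 ≈ 43,818.7437.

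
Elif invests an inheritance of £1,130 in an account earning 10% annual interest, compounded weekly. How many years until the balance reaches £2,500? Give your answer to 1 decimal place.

(1 + 0.00192308)^(52t) = 2,500/1,130 = 2.2124.
52t·ln(1 + 0.00192308) = ln(2.2124); 52t = 0.79407/0.00192123 ≈ 413.3149.
t ≈ 7.9484 years.

7.9 years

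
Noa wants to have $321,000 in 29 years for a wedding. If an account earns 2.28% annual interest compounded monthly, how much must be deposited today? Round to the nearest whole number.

$165,814

Periodic rate = 2.28%/12 = 0.0019; 348 periods.
P = 321,000/(1 + 0.0019)^348 ≈ 321,000/1.93590061926 ≈ 165,814.2969.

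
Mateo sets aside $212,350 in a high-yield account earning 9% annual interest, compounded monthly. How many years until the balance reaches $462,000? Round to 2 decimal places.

8.67 years

We need (1 + 0.0075)^(12t) = 2.1757, so 12t = ln 2.1757 / ln 1.0075 ≈ 104.0321.
t ≈ 104.0321/12 = 8.6693 years.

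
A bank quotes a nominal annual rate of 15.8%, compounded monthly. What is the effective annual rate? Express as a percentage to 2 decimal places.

EAR = (1 + 15.8%/12)^12 − 1 = (1 + 0.0131667)^12 − 1.
(1 + 0.0131667)^12 ≈ 1.169959, so EAR ≈ 16.99592%.

17.00%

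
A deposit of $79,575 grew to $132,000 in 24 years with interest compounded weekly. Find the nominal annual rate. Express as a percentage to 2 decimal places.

2.11%

(1 + r/52)^1248 = 132,000/79,575 = 1.65881.
1 + r/52 = 1.65881^(1/1248) ≈ 1.000406, so r/52 ≈ 0.000405613.
r ≈ 52·0.000405613 = 2.10919%.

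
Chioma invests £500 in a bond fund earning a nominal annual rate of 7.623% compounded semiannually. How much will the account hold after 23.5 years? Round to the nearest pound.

Growth factor = (1 + 0.038115)^47 ≈ 5.801454858.
A ≈ 500 × 5.801454858 ≈ 2,900.7274.

£2,901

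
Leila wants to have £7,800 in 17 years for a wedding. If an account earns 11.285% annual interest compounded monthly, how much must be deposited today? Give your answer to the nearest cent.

£1,155.62

Growth factor = (1 + 0.11285/12)^204 ≈ 6.749614871.
P = 7,800/6.749614871 ≈ 1,155.6215.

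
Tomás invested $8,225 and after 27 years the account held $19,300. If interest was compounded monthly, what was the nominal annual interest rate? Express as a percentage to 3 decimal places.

3.163%

(1 + r/12)^324 = 19,300/8,225 = 2.3465.
1 + r/12 = 2.3465^(1/324) ≈ 1.002636, so r/12 ≈ 0.00263596.
r ≈ 12·0.00263596 = 3.16315%.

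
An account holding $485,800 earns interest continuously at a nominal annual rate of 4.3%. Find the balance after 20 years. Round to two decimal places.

A = P·e^(rt) = 485,800·e^(0.043·20) = 485,800·e^0.86.
e^0.86 ≈ 2.363160693706, so A ≈ 1,148,023.4650.

$1,148,023.47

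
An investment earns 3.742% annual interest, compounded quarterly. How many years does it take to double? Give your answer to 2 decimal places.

(1 + 0.009355)^(4t) = 2.
4t = ln 2 / ln(1 + 0.009355) ≈ 0.69315/0.00931151 ≈ 74.4398.
t ≈ 18.6100.

18.61 years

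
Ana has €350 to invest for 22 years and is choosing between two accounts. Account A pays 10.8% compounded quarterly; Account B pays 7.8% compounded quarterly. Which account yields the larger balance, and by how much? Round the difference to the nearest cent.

Account A growth factor: (1 + 0.027)^88 ≈ 10.42795232; balance ≈ 3,649.7833.
Account B growth factor: (1 + 0.0195)^88 ≈ 5.471120121; balance ≈ 1,914.8920.
Account A is larger by 1,734.8913.

Account A, by €1,734.89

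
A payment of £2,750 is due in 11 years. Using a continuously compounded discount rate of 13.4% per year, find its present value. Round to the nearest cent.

P = A·e^(−rt) = 2,750·e^(−1.474).
e^(−1.474) ≈ 0.2290076202, so P ≈ 629.7710.

£629.77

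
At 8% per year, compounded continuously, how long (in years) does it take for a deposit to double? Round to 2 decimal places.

e^(0.08t) = 2, so 0.08t = ln 2 ≈ 0.69315.
t ≈ 0.69315/0.08 ≈ 8.6643.

8.66 years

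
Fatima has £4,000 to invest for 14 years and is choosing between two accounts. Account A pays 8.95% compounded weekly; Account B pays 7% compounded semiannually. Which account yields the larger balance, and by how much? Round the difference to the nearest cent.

Account A, by £3,507.56

A: (1 + 0.0895/52)^728 ≈ 3.4970611096, so 4,000 × 3.4970611096 ≈ 13,988.2444.
B: (1 + 0.035)^28 ≈ 2.6201719571, so 4,000 × 2.6201719571 ≈ 10,480.6878.
Difference ≈ 3,507.5566 in favor of A.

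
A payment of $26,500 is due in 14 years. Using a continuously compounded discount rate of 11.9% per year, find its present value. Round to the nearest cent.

P = A·e^(−rt) = 26,500·e^(−1.666).
e^(−1.666) ≈ 0.18900156189, so P ≈ 5,008.5414.

$5,008.54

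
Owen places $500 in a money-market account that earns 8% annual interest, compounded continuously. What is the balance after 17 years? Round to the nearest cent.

$1,948.10

A = P·e^(rt) = 500·e^(0.08·17) = 500·e^1.36.
e^1.36 ≈ 3.896193302, so A ≈ 1,948.0967.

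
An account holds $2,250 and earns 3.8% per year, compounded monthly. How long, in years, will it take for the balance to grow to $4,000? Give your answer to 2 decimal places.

15.17 years

(1 + 0.00316667)^(12t) = 4,000/2,250 = 1.7778.
12t·ln(1 + 0.00316667) = ln(1.7778); 12t = 0.57536/0.00316166 ≈ 181.9815.
t ≈ 15.1651 years.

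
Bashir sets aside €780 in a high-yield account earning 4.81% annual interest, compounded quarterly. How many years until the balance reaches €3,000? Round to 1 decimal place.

28.2 years

(1 + 0.012025)^(4t) = 3,000/780 = 3.8462.
4t·ln(1 + 0.012025) = ln(3.8462); 4t = 1.3471/0.0119533 ≈ 112.6950.
t ≈ 28.1737 years.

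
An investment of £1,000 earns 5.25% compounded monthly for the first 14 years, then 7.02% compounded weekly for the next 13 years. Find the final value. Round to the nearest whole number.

£5,183

Phase 1: 1,000·(1 + 0.004375)^168 ≈ 2,082.1414.
Phase 2: 2,082.1414·(1 + 0.00135)^676 ≈ 5,182.9864.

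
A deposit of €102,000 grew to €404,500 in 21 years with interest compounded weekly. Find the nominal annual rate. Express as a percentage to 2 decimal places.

(1 + r/52)^1092 = 404,500/102,000 = 3.96569.
1 + r/52 = 3.96569^(1/1092) ≈ 1.001262, so r/52 ≈ 0.00126241.
r ≈ 52·0.00126241 = 6.56452%.

6.56%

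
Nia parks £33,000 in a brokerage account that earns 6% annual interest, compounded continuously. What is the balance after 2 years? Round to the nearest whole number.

A = P·e^(rt) = 33,000·e^(0.06·2) = 33,000·e^0.12.
e^0.12 ≈ 1.1274968516, so A ≈ 37,207.3961.

£37,207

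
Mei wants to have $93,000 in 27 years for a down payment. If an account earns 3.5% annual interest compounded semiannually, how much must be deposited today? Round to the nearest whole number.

$36,444

Periodic rate = 3.5%/2 = 0.0175; 54 periods.
P = 93,000/(1 + 0.0175)^54 ≈ 93,000/2.5518701182 ≈ 36,443.8610.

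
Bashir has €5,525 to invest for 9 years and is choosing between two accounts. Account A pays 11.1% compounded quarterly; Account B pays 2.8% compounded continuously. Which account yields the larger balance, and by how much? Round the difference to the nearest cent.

Account A, by €7,692.24

Account A growth factor: (1 + 0.02775)^36 ≈ 2.6788566615; balance ≈ 14,800.6831.
Account B growth factor: e^(0.028·9) = e^0.252 ≈ 1.286596037; balance ≈ 7,108.4431.
Account A is larger by 7,692.2399.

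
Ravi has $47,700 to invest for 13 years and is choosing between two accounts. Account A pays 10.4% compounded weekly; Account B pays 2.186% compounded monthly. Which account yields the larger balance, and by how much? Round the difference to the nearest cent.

Account A growth factor: (1 + 0.002)^676 ≈ 3.85993290024; balance ≈ 184,118.7993.
Account B growth factor: (1 + 0.02186/12)^156 ≈ 1.3283286174; balance ≈ 63,361.2750.
Account A is larger by 120,757.5243.

Account A, by $120,757.52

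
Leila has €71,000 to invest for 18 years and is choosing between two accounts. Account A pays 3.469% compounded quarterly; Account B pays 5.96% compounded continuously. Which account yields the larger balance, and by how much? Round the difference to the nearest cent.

Account B, by €75,360.19

Account A growth factor: (1 + 0.0086725)^72 ≈ 1.86214288322; balance ≈ 132,212.1447.
Account B growth factor: e^(0.0596·18) = e^1.0728 ≈ 2.92355400154; balance ≈ 207,572.3341.
Account B is larger by 75,360.1894.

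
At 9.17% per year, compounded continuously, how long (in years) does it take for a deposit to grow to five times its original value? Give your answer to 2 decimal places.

e^(0.0917t) = 5, so 0.0917t = ln 5 ≈ 1.6094.
t ≈ 1.6094/0.0917 ≈ 17.5511.

17.55 years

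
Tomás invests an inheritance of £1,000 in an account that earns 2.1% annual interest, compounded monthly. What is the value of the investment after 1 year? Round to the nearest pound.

Periodic rate = 2.1%/12 = 0.00175; periods = 12·1 = 12.
A = 1,000·(1 + 0.00175)^12 ≈ 1,000·1.021203309 ≈ 1,021.2033.

£1,021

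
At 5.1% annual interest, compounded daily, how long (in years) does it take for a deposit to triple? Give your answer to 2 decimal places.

21.54 years

(1 + 0.000139726)^(365t) = 3.
365t = ln 3 / ln(1 + 0.000139726) ≈ 1.0986/0.000139716 ≈ 7863.1667.
t ≈ 21.5429.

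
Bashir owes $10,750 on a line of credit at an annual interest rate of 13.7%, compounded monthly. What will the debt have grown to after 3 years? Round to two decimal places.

Growth factor = (1 + 0.137/12)^36 ≈ 1.5048174273.
A ≈ 10,750 × 1.5048174273 ≈ 16,176.7873.

$16,176.79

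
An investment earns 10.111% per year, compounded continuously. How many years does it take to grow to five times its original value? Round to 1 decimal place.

e^(0.10111t) = 5, so 0.10111t = ln 5 ≈ 1.6094.
t ≈ 1.6094/0.10111 ≈ 15.9177.

15.9 years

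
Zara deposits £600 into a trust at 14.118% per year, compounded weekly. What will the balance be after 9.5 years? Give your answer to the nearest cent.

Periodic rate = 14.118%/52 = 0.002715; periods = 52·9.5 = 494.
A = 600·(1 + 0.002715)^494 ≈ 600·3.816724508 ≈ 2,290.0347.

£2,290.03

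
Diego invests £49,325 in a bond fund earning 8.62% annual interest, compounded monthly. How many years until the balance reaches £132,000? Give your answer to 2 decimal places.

We need (1 + 0.00718333)^(12t) = 2.6761, so 12t = ln 2.6761 / ln 1.007183 ≈ 137.5270.
t ≈ 137.5270/12 = 11.4606 years.

11.46 years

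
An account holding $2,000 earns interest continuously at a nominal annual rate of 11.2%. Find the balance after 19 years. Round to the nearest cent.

$16,796.11

A = P·e^(rt) = 2,000·e^(0.112·19) = 2,000·e^2.128.
e^2.128 ≈ 8.3980538963, so A ≈ 16,796.1078.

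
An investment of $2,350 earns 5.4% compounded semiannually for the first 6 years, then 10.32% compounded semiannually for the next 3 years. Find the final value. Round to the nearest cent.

Phase 1: 2,350·(1 + 0.027)^12 ≈ 3,235.2898.
Phase 2: 3,235.2898·(1 + 0.0516)^6 ≈ 4,375.3888.

$4,375.39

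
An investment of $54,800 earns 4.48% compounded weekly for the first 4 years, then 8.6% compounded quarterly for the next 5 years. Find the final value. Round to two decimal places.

$100,309.03

After 4 years at 4.48%: 54,800 × 1.19616768489 ≈ 65,549.9891.
Then 5 years at 8.6%: 65,549.9891 × 1.53026772768 ≈ 100,309.0329.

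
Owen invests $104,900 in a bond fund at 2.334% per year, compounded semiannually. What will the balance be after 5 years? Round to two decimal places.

Periodic rate = 2.334%/2 = 0.01167; periods = 2·5 = 10.
A = 104,900·(1 + 0.01167)^10 ≈ 104,900·1.12302316947 ≈ 117,805.1305.

$117,805.13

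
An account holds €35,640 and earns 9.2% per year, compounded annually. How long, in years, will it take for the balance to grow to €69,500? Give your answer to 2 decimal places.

7.59 years

We need (1 + 0.092)^t = 1.9501, so t = ln 1.9501 / ln 1.092 ≈ 7.5884.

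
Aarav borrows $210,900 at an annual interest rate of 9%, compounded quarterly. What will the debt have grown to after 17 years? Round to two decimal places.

Growth factor = (1 + 0.0225)^68 ≈ 4.54051938534.
A ≈ 210,900 × 4.54051938534 ≈ 957,595.5384.

$957,595.54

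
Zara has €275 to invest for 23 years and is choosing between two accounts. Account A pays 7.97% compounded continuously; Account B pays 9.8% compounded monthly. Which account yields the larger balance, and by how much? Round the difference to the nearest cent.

Account B, by €876.07

Account A growth factor: e^(0.0797·23) = e^1.8331 ≈ 6.253241692; balance ≈ 1,719.6415.
Account B growth factor: (1 + 0.098/12)^276 ≈ 9.438961575; balance ≈ 2,595.7144.
Account B is larger by 876.0730.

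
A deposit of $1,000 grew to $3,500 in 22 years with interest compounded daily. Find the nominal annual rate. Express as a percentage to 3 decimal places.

The 8030-period growth factor is 3,500/1,000 = 3.5.
r/365 = 3.5^(1/8030) − 1 ≈ 0.000156023, so r ≈ 365·0.000156023 = 5.69482%.

5.695%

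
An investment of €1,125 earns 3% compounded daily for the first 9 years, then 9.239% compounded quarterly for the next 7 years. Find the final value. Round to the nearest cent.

After 9 years at 3%: 1,125 × 1.309949916 ≈ 1,473.6937.
Then 7 years at 9.239%: 1,473.6937 × 1.8952943 ≈ 2,793.0832.

€2,793.08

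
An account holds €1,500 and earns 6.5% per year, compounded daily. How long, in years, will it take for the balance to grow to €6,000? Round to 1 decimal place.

We need (1 + 0.000178082)^(365t) = 4, so 365t = ln 4 / ln 1.000178 ≈ 7785.2692.
t ≈ 7785.2692/365 = 21.3295 years.

21.3 years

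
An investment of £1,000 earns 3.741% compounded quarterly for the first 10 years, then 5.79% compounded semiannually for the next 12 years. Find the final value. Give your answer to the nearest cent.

Phase 1: 1,000·(1 + 0.0093525)^40 ≈ 1,451.1574.
Phase 2: 1,451.1574·(1 + 0.02895)^24 ≈ 2,878.5716.

£2,878.57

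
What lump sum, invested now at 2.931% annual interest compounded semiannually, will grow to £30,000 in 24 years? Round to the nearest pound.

£14,922

Periodic rate = 2.931%/2 = 0.014655; 48 periods.
P = 30,000/(1 + 0.014655)^48 ≈ 30,000/2.0104033133 ≈ 14,922.3789.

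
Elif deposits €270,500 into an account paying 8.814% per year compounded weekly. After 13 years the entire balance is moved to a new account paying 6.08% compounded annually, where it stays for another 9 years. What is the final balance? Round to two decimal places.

Phase 1: 270,500·(1 + 0.001695)^676 ≈ 849,902.9035.
Phase 2: 849,902.9035·(1 + 0.0608)^9 ≈ 1,445,675.8042.

€1,445,675.80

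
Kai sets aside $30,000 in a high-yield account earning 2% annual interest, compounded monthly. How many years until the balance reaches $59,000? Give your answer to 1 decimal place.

33.8 years

We need (1 + 0.00166667)^(12t) = 1.9667, so 12t = ln 1.9667 / ln 1.001667 ≈ 406.1421.
t ≈ 406.1421/12 = 33.8452 years.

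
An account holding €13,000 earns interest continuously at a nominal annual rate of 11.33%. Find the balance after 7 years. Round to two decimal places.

€28,733.09

A = P·e^(rt) = 13,000·e^(0.1133·7) = 13,000·e^0.7931.
e^0.7931 ≈ 2.2102375534, so A ≈ 28,733.0882.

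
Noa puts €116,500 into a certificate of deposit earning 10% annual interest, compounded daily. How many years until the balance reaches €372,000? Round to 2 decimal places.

We need (1 + 0.000273973)^(365t) = 3.1931, so 365t = ln 3.1931 / ln 1.000274 ≈ 4238.2399.
t ≈ 4238.2399/365 = 11.6116 years.

11.61 years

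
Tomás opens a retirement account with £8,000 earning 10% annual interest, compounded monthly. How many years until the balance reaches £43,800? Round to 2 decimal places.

(1 + 0.00833333)^(12t) = 43,800/8,000 = 5.475.
12t·ln(1 + 0.00833333) = ln(5.475); 12t = 1.7002/0.0082988 ≈ 204.8720.
t ≈ 17.0727 years.

17.07 years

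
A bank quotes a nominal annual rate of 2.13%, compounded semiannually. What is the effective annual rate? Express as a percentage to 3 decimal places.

EAR = (1 + 2.13%/2)^2 − 1 = (1 + 0.01065)^2 − 1.
(1 + 0.01065)^2 ≈ 1.021413, so EAR ≈ 2.14134%.

2.141%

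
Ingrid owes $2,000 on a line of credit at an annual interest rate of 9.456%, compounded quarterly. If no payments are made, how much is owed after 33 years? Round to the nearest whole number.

Periodic rate = 9.456%/4 = 0.02364; periods = 4·33 = 132.
A = 2,000·(1 + 0.02364)^132 ≈ 2,000·21.849261104 ≈ 43,698.5222.

$43,699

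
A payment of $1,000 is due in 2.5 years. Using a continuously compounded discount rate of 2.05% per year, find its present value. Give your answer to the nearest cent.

$950.04

P = A·e^(−rt) = 1,000·e^(−0.05125).
e^(−0.05125) ≈ 0.950041131, so P ≈ 950.0411.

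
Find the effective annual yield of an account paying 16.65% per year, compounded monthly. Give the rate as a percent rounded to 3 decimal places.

17.981%

EAR = (1 + 16.65%/12)^12 − 1 = (1 + 0.013875)^12 − 1.
(1 + 0.013875)^12 ≈ 1.179812, so EAR ≈ 17.98124%.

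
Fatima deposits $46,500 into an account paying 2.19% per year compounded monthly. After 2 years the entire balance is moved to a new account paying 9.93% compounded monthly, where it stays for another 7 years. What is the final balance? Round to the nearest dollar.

Phase 1: 46,500·(1 + 0.001825)^24 ≈ 48,580.0228.
Phase 2: 48,580.0228·(1 + 0.008275)^84 ≈ 97,071.9237.

$97,072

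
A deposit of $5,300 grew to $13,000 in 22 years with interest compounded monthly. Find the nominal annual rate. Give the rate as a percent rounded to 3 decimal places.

The 264-period growth factor is 13,000/5,300 = 2.45283.
r/12 = 2.45283^(1/264) − 1 ≈ 0.00340443, so r ≈ 12·0.00340443 = 4.08531%.

4.085%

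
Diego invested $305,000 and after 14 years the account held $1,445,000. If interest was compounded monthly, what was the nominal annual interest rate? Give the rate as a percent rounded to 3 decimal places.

11.163%

The 168-period growth factor is 1,445,000/305,000 = 4.7377.
r/12 = 4.7377^(1/168) − 1 ≈ 0.00930224, so r ≈ 12·0.00930224 = 11.16269%.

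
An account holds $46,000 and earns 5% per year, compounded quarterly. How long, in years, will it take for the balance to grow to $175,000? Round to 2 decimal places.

26.89 years

(1 + 0.0125)^(4t) = 175,000/46,000 = 3.8043.
4t·ln(1 + 0.0125) = ln(3.8043); 4t = 1.3361/0.0124225 ≈ 107.5583.
t ≈ 26.8896 years.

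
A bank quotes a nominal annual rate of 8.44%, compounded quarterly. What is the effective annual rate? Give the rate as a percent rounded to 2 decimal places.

8.71%

EAR = (1 + 8.44%/4)^4 − 1 = (1 + 0.0211)^4 − 1.
(1 + 0.0211)^4 ≈ 1.087109, so EAR ≈ 8.71090%.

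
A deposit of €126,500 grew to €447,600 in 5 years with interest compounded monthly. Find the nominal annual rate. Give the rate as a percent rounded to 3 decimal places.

(1 + r/12)^60 = 447,600/126,500 = 3.53834.
1 + r/12 = 3.53834^(1/60) ≈ 1.021284, so r/12 ≈ 0.0212843.
r ≈ 12·0.0212843 = 25.54117%.

25.541%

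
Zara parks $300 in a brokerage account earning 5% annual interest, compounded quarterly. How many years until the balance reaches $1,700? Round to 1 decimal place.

34.9 years

(1 + 0.0125)^(4t) = 1,700/300 = 5.6667.
4t·ln(1 + 0.0125) = ln(5.6667); 4t = 1.7346/0.0124225 ≈ 139.6336.
t ≈ 34.9084 years.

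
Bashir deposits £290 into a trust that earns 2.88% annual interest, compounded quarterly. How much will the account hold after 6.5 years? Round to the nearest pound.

£349

Periodic rate = 2.88%/4 = 0.0072; periods = 4·6.5 = 26.
A = 290·(1 + 0.0072)^26 ≈ 290·1.20505993 ≈ 349.4674.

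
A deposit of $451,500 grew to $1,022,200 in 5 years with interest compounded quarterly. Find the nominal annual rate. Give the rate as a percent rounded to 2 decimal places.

(1 + r/4)^20 = 1,022,200/451,500 = 2.26401.
1 + r/4 = 2.26401^(1/20) ≈ 1.041703, so r/4 ≈ 0.041703.
r ≈ 4·0.041703 = 16.68119%.

16.68%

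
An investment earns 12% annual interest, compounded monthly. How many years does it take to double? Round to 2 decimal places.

(1 + 0.01)^(12t) = 2.
12t = ln 2 / ln(1 + 0.01) ≈ 0.69315/0.00995033 ≈ 69.6607.
t ≈ 5.8051.

5.81 years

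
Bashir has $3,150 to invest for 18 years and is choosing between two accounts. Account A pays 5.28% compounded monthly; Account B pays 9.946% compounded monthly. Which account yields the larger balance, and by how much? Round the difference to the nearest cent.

A: (1 + 0.0044)^216 ≈ 2.581357009, so 3,150 × 2.581357009 ≈ 8,131.2746.
B: (1 + 0.09946/12)^216 ≈ 5.9470870214, so 3,150 × 5.9470870214 ≈ 18,733.3241.
Difference ≈ 10,602.0495 in favor of B.

Account B, by $10,602.05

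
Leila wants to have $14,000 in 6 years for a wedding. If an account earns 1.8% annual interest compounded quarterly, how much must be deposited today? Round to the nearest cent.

Growth factor = (1 + 0.0045)^24 ≈ 1.1137778739.
P = 14,000/1.1137778739 ≈ 12,569.8313.

$12,569.83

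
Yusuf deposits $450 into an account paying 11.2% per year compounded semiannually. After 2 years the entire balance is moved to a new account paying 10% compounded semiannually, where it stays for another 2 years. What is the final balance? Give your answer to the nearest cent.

$680.18

After 2 years at 11.2%: 450 × 1.2435283 ≈ 559.5877.
Then 2 years at 10%: 559.5877 × 1.21550625 ≈ 680.1824.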